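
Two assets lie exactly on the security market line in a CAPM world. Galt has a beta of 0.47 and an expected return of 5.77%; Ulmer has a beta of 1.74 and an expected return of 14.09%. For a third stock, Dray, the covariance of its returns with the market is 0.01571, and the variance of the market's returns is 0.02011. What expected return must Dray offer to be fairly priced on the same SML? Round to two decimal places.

MRP = (14.09% − 5.77%) / (1.74 − 0.47) = 6.5512%
R_f = 5.77% − 0.47 × 6.5512% = 2.6909%
β_Dray = Cov / Var(R_m) = 0.01571 / 0.02011 = 0.7812
E(R_Dray) = R_f + β × MRP = 2.6909% + 0.7812 × 6.5512% = 7.81%

7.81%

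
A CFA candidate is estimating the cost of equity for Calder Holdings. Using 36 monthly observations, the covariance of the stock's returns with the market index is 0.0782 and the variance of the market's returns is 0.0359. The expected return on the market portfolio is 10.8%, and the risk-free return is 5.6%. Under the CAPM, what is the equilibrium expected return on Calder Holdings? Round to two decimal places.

16.93%

β = Cov(R_i, R_m) / Var(R_m) = 0.0782 / 0.0359 = 2.1783
MRP = 10.8% − 5.6% = 5.20%
E(R) = R_f + β × MRP = 5.6% + 2.1783 × 5.2% = 16.93%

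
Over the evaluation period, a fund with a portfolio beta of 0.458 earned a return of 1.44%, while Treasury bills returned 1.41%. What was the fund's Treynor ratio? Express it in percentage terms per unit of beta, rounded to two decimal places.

Treynor = (R_P − R_f) / β_P = (1.44% − 1.41%) / 0.4580 = 0.03% / 0.4580 = 0.07%

0.07%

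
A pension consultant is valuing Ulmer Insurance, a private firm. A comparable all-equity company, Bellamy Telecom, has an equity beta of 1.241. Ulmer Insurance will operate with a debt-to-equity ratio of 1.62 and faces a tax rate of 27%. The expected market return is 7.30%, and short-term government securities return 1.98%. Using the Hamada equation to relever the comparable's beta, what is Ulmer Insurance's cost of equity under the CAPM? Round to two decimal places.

β_L = β_U × [1 + (1 − t)(D/E)] = 1.241 × [1 + (1 − 0.27) × 1.62]
    = 1.241 × [1 + 0.73 × 1.62] = 1.241 × 2.1826 = 2.7086
MRP = 7.30% − 1.98% = 5.32%
E(R) = R_f + β_L × MRP = 1.98% + 2.7086 × 5.32% = 16.39%

16.39%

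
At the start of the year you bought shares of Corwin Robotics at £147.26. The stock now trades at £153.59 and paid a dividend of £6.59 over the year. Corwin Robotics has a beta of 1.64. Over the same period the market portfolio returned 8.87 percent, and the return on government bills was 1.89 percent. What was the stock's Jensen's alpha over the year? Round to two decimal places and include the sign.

Realised HPR = (P1 + D1 − P0) / P0 = (153.59 + 6.59 − 147.26) / 147.26 = 12.92 / 147.26 = 8.7736%
MRP = 8.87% − 1.89% = 6.98%
CAPM required = R_f + β·MRP = 1.89% + 1.64 × 6.98% = 13.3372%
α = realised − required = 8.7736% − 13.3372% = -4.56%

-4.56%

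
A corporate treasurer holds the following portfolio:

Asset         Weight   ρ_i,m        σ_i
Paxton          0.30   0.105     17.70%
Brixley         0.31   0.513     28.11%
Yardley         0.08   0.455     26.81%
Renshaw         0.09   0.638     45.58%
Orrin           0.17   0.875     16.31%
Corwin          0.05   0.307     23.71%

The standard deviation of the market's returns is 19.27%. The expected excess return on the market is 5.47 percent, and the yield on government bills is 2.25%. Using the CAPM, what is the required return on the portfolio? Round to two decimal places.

β_Paxton = 0.105 × 17.70% / 19.27% = 0.0964
β_Brixley = 0.513 × 28.11% / 19.27% = 0.7483
β_Yardley = 0.455 × 26.81% / 19.27% = 0.6330
β_Renshaw = 0.638 × 45.58% / 19.27% = 1.5091
β_Orrin = 0.875 × 16.31% / 19.27% = 0.7406
β_Corwin = 0.307 × 23.71% / 19.27% = 0.3777
β_P = Σ w_i β_i = 0.30×0.0964 + 0.31×0.7483 + 0.08×0.6330 + 0.09×1.5091 + 0.17×0.7406 + 0.05×0.3777 = 0.5921
E(R_P) = R_f + β_P × MRP = 2.25% + 0.5921 × 5.47% = 5.49%

5.49%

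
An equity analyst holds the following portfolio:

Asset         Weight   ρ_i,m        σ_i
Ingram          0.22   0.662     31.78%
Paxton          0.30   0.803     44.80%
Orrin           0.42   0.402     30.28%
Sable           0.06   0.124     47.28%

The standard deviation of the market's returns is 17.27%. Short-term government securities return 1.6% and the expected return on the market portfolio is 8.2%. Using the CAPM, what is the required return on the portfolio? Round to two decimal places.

9.58%

β_Ingram = 0.662 × 31.78% / 17.27% = 1.2182
β_Paxton = 0.803 × 44.80% / 17.27% = 2.0831
β_Orrin = 0.402 × 30.28% / 17.27% = 0.7048
β_Sable = 0.124 × 47.28% / 17.27% = 0.3395
β_P = Σ w_i β_i = 0.22×1.2182 + 0.30×2.0831 + 0.42×0.7048 + 0.06×0.3395 = 1.2093
MRP = 8.2% − 1.6% = 6.60%
E(R_P) = R_f + β_P × MRP = 1.6% + 1.2093 × 6.6% = 9.58%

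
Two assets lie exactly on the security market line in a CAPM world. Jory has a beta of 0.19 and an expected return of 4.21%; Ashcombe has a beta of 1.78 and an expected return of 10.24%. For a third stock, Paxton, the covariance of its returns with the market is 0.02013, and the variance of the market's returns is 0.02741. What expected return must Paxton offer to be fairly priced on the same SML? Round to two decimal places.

6.27%

MRP = (10.24% − 4.21%) / (1.78 − 0.19) = 3.7925%
R_f = 4.21% − 0.19 × 3.7925% = 3.4894%
β_Paxton = Cov / Var(R_m) = 0.02013 / 0.02741 = 0.7344
E(R_Paxton) = R_f + β × MRP = 3.4894% + 0.7344 × 3.7925% = 6.27%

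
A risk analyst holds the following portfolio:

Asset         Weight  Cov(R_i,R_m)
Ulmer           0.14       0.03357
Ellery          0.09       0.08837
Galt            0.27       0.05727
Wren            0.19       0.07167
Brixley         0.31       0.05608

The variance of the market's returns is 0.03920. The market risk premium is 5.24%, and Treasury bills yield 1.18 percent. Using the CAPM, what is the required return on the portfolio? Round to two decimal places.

β_Ulmer = 0.03357 / 0.03920 = 0.8564
β_Ellery = 0.08837 / 0.03920 = 2.2543
β_Galt = 0.05727 / 0.03920 = 1.4610
β_Wren = 0.07167 / 0.03920 = 1.8283
β_Brixley = 0.05608 / 0.03920 = 1.4306
β_P = Σ w_i β_i = 0.14×0.8564 + 0.09×2.2543 + 0.27×1.4610 + 0.19×1.8283 + 0.31×1.4306 = 1.5081
E(R_P) = R_f + β_P × MRP = 1.18% + 1.5081 × 5.24% = 9.08%

9.08%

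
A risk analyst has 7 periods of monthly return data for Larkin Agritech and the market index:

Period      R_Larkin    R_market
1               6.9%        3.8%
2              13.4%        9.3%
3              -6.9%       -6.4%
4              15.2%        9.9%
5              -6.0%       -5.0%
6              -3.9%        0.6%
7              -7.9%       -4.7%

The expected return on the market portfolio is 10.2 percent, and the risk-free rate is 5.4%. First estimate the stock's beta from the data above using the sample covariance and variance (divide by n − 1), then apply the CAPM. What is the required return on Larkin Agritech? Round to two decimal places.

Mean R_i = (6.9 + 13.4 − 6.9 + 15.2 − 6.0 − 3.9 − 7.9) / 7 = 1.5429%
Mean R_m = (3.8 + 9.3 − 6.4 + 9.9 − 5.0 + 0.6 − 4.7) / 7 = 1.0714%
Σ(R_i − R̄_i)(R_m − R̄_m) = 398.6986  ⇒  Cov = 398.6986 / 6 = 66.4498
Σ(R_m − R̄_m)² = 279.3143  ⇒  Var(R_m) = 279.3143 / 6 = 46.5524
β = Cov / Var(R_m) = 66.4498 / 46.5524 = 1.4274
MRP = 10.2% − 5.4% = 4.80%
E(R) = R_f + β × MRP = 5.4% + 1.4274 × 4.8% = 12.25%

12.25%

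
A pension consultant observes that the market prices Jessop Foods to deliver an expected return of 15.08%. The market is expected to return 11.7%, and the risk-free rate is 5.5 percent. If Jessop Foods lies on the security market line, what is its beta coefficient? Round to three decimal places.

MRP = 11.7% − 5.5% = 6.20%
β = (E(R) − R_f) / MRP = (15.08% − 5.5%) / 6.2% = 9.58% / 6.2% = 1.545

1.545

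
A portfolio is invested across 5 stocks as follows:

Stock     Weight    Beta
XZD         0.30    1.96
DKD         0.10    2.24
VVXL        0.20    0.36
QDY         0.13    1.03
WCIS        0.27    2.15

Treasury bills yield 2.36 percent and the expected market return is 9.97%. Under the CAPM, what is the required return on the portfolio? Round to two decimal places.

14.52%

β_P = Σ w_i β_i = 0.30×1.96 + 0.10×2.24 + 0.20×0.36 + 0.13×1.03 + 0.27×2.15 = 1.5984
MRP = 9.97% − 2.36% = 7.61%
E(R_P) = R_f + β_P × MRP = 2.36% + 1.5984 × 7.61% = 14.52%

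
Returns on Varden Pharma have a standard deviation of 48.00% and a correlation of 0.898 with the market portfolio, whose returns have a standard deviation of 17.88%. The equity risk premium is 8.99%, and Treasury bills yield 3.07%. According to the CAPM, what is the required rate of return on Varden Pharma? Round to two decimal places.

24.74%

β = ρ × σ_i / σ_m = 0.898 × 48.00% / 17.88% = 2.4107
E(R) = 3.07% + 2.4107 × 8.99% = 24.74%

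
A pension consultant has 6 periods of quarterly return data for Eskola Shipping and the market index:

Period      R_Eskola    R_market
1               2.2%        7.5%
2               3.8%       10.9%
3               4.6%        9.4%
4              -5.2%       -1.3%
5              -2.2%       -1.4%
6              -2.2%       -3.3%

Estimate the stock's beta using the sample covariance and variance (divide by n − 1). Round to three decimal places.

0.577

Mean R_i = (2.2 + 3.8 + 4.6 − 5.2 − 2.2 − 2.2) / 6 = 0.1667%
Mean R_m = (7.5 + 10.9 + 9.4 − 1.3 − 1.4 − 3.3) / 6 = 3.6333%
Σ(R_i − R̄_i)(R_m − R̄_m) = 114.6267  ⇒  Cov = 114.6267 / 5 = 22.9253
Σ(R_m − R̄_m)² = 198.7533  ⇒  Var(R_m) = 198.7533 / 5 = 39.7507
β = Cov / Var(R_m) = 22.9253 / 39.7507 = 0.5767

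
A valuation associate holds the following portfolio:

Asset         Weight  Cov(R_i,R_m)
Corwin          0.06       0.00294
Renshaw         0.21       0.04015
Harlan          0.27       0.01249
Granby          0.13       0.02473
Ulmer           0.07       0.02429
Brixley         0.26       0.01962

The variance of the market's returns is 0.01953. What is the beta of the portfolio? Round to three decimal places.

1.126

β_Corwin = 0.00294 / 0.01953 = 0.1505
β_Renshaw = 0.04015 / 0.01953 = 2.0558
β_Harlan = 0.01249 / 0.01953 = 0.6395
β_Granby = 0.02473 / 0.01953 = 1.2663
β_Ulmer = 0.02429 / 0.01953 = 1.2437
β_Brixley = 0.01962 / 0.01953 = 1.0046
β_P = Σ w_i β_i = 0.06×0.1505 + 0.21×2.0558 + 0.27×0.6395 + 0.13×1.2663 + 0.07×1.2437 + 0.26×1.0046 = 1.1263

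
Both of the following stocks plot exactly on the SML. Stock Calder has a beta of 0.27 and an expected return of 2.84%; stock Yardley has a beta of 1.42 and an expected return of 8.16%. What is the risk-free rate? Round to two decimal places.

1.59%

Both satisfy E(R) = R_f + β·MRP, so the slope of the SML is
MRP = (8.16% − 2.84%) / (1.42 − 0.27) = 5.32% / 1.15 = 4.6261%
R_f = E(R_Calder) − β_Calder·MRP = 2.84% − 0.27 × 4.6261% = 1.5910%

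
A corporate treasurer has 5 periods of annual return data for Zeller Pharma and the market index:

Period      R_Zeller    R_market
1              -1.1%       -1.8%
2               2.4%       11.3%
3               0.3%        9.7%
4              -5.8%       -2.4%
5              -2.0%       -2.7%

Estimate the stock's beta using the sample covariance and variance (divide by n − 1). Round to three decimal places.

0.347

Mean R_i = (-1.1 + 2.4 + 0.3 − 5.8 − 2.0) / 5 = -1.2400%
Mean R_m = (-1.8 + 11.3 + 9.7 − 2.4 − 2.7) / 5 = 2.8200%
Σ(R_i − R̄_i)(R_m − R̄_m) = 68.8140  ⇒  Cov = 68.8140 / 4 = 17.2035
Σ(R_m − R̄_m)² = 198.3080  ⇒  Var(R_m) = 198.3080 / 4 = 49.5770
β = Cov / Var(R_m) = 17.2035 / 49.5770 = 0.3470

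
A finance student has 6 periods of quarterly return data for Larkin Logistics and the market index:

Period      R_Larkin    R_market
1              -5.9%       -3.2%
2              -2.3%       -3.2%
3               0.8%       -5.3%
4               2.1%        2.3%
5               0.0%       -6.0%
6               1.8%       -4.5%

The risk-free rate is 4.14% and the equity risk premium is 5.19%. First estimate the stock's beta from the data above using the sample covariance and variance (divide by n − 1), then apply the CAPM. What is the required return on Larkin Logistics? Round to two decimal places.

4.98%

Mean R_i = (-5.9 − 2.3 + 0.8 + 2.1 + 0.0 + 1.8) / 6 = -0.5833%
Mean R_m = (-3.2 − 3.2 − 5.3 + 2.3 − 6.0 − 4.5) / 6 = -3.3167%
Σ(R_i − R̄_i)(R_m − R̄_m) = 7.1217  ⇒  Cov = 7.1217 / 5 = 1.4243
Σ(R_m − R̄_m)² = 44.1083  ⇒  Var(R_m) = 44.1083 / 5 = 8.8217
β = Cov / Var(R_m) = 1.4243 / 8.8217 = 0.1615
E(R) = R_f + β × MRP = 4.14% + 0.1615 × 5.19% = 4.98%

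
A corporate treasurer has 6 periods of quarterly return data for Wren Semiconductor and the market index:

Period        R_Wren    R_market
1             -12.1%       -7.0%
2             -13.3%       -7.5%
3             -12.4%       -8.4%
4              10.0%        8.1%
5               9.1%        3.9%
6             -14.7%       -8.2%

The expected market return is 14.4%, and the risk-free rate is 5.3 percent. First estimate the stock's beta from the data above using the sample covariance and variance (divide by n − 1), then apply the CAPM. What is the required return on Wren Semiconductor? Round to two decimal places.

Mean R_i = (-12.1 − 13.3 − 12.4 + 10.0 + 9.1 − 14.7) / 6 = -5.5667%
Mean R_m = (-7.0 − 7.5 − 8.4 + 8.1 + 3.9 − 8.2) / 6 = -3.1833%
Σ(R_i − R̄_i)(R_m − R̄_m) = 419.3167  ⇒  Cov = 419.3167 / 5 = 83.8633
Σ(R_m − R̄_m)² = 263.0683  ⇒  Var(R_m) = 263.0683 / 5 = 52.6137
β = Cov / Var(R_m) = 83.8633 / 52.6137 = 1.5939
MRP = 14.4% − 5.3% = 9.10%
E(R) = R_f + β × MRP = 5.3% + 1.5939 × 9.1% = 19.80%

19.80%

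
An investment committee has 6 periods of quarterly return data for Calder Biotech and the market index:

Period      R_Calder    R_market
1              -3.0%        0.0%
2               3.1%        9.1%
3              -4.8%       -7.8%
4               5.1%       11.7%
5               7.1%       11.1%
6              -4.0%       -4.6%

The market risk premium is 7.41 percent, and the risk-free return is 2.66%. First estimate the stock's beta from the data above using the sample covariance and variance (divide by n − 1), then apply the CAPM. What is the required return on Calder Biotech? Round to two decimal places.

Mean R_i = (-3.0 + 3.1 − 4.8 + 5.1 + 7.1 − 4.0) / 6 = 0.5833%
Mean R_m = (0.0 + 9.1 − 7.8 + 11.7 + 11.1 − 4.6) / 6 = 3.2500%
Σ(R_i − R̄_i)(R_m − R̄_m) = 211.1550  ⇒  Cov = 211.1550 / 5 = 42.2310
Σ(R_m − R̄_m)² = 361.5350  ⇒  Var(R_m) = 361.5350 / 5 = 72.3070
β = Cov / Var(R_m) = 42.2310 / 72.3070 = 0.5841
E(R) = R_f + β × MRP = 2.66% + 0.5841 × 7.41% = 6.99%

6.99%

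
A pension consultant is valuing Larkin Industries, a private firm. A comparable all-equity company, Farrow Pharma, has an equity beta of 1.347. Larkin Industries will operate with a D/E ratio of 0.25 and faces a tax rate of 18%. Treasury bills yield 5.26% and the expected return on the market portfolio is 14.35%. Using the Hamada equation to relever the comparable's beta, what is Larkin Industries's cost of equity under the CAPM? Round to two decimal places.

β_L = β_U × [1 + (1 − t)(D/E)] = 1.347 × [1 + (1 − 0.18) × 0.25]
    = 1.347 × [1 + 0.82 × 0.25] = 1.347 × 1.2050 = 1.6231
MRP = 14.35% − 5.26% = 9.09%
E(R) = R_f + β_L × MRP = 5.26% + 1.6231 × 9.09% = 20.01%

20.01%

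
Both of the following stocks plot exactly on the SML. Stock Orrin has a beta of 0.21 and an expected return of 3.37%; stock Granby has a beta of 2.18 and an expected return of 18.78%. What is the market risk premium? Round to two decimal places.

7.82%

Both satisfy E(R) = R_f + β·MRP, so the slope of the SML is
MRP = (18.78% − 3.37%) / (2.18 − 0.21) = 15.41% / 1.97 = 7.8223%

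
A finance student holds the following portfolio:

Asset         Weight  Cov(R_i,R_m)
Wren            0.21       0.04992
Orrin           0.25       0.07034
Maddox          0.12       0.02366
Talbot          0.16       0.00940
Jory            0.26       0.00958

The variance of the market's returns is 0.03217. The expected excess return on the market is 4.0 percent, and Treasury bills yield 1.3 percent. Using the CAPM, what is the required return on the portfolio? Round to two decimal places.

β_Wren = 0.04992 / 0.03217 = 1.5518
β_Orrin = 0.07034 / 0.03217 = 2.1865
β_Maddox = 0.02366 / 0.03217 = 0.7355
β_Talbot = 0.00940 / 0.03217 = 0.2922
β_Jory = 0.00958 / 0.03217 = 0.2978
β_P = Σ w_i β_i = 0.21×1.5518 + 0.25×2.1865 + 0.12×0.7355 + 0.16×0.2922 + 0.26×0.2978 = 1.0849
E(R_P) = R_f + β_P × MRP = 1.3% + 1.0849 × 4.0% = 5.64%

5.64%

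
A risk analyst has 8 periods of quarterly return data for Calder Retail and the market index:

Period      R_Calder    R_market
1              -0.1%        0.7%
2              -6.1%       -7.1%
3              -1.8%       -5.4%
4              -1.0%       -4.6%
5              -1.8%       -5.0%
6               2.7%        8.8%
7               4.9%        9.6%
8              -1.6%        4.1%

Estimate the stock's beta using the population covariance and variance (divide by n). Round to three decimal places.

0.421

Mean R_i = (-0.1 − 6.1 − 1.8 − 1.0 − 1.8 + 2.7 + 4.9 − 1.6) / 8 = -0.6000%
Mean R_m = (0.7 − 7.1 − 5.4 − 4.6 − 5.0 + 8.8 + 9.6 + 4.1) / 8 = 0.1375%
Σ(R_i − R̄_i)(R_m − R̄_m) = 131.4600  ⇒  Cov = 131.4600 / 8 = 16.4325
Σ(R_m − R̄_m)² = 312.4788  ⇒  Var(R_m) = 312.4788 / 8 = 39.0599
β = Cov / Var(R_m) = 16.4325 / 39.0599 = 0.4207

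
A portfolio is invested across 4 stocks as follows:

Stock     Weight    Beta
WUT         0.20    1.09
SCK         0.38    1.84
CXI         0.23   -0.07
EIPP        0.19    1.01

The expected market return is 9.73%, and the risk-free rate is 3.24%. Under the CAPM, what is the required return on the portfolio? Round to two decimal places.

10.33%

β_P = Σ w_i β_i = 0.20×1.09 + 0.38×1.84 + 0.23×-0.07 + 0.19×1.01 = 1.0930
MRP = 9.73% − 3.24% = 6.49%
E(R_P) = R_f + β_P × MRP = 3.24% + 1.0930 × 6.49% = 10.33%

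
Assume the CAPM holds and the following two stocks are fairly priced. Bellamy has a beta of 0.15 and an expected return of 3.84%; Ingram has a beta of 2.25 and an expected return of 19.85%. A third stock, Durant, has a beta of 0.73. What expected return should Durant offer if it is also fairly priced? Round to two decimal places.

8.26%

MRP (SML slope) = (19.85% − 3.84%) / (2.25 − 0.15) = 16.01% / 2.10 = 7.6238%
R_f (intercept) = 3.84% − 0.15 × 7.6238% = 2.6964%
E(R_Durant) = R_f + β × MRP = 2.6964% + 0.73 × 7.6238% = 8.26%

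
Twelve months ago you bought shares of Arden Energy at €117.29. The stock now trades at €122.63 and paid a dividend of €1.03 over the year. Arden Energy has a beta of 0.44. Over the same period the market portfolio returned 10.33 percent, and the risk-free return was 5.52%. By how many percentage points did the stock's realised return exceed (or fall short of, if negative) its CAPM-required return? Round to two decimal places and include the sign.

Realised HPR = (P1 + D1 − P0) / P0 = (122.63 + 1.03 − 117.29) / 117.29 = 6.37 / 117.29 = 5.4310%
MRP = 10.33% − 5.52% = 4.81%
CAPM required = R_f + β·MRP = 5.52% + 0.44 × 4.81% = 7.6364%
α = realised − required = 5.4310% − 7.6364% = -2.21%

-2.21%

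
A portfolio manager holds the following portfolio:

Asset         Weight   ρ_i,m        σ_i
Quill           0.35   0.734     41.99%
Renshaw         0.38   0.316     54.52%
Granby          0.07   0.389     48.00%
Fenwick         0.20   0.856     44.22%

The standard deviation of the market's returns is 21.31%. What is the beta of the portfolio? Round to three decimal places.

β_Quill = 0.734 × 41.99% / 21.31% = 1.4463
β_Renshaw = 0.316 × 54.52% / 21.31% = 0.8085
β_Granby = 0.389 × 48.00% / 21.31% = 0.8762
β_Fenwick = 0.856 × 44.22% / 21.31% = 1.7763
β_P = Σ w_i β_i = 0.35×1.4463 + 0.38×0.8085 + 0.07×0.8762 + 0.20×1.7763 = 1.2300

1.230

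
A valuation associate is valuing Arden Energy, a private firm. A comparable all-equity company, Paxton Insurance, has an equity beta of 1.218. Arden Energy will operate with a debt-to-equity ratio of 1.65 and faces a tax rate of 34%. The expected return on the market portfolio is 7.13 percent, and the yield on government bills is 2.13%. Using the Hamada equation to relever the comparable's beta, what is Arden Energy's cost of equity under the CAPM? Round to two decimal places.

β_L = β_U × [1 + (1 − t)(D/E)] = 1.218 × [1 + (1 − 0.34) × 1.65]
    = 1.218 × [1 + 0.66 × 1.65] = 1.218 × 2.0890 = 2.5444
MRP = 7.13% − 2.13% = 5.00%
E(R) = R_f + β_L × MRP = 2.13% + 2.5444 × 5.00% = 14.85%

14.85%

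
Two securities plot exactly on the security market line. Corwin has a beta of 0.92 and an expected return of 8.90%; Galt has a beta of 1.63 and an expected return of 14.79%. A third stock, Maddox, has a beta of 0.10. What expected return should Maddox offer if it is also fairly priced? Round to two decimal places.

2.10%

MRP (SML slope) = (14.79% − 8.90%) / (1.63 − 0.92) = 5.89% / 0.71 = 8.2958%
R_f (intercept) = 8.90% − 0.92 × 8.2958% = 1.2679%
E(R_Maddox) = R_f + β × MRP = 1.2679% + 0.10 × 8.2958% = 2.10%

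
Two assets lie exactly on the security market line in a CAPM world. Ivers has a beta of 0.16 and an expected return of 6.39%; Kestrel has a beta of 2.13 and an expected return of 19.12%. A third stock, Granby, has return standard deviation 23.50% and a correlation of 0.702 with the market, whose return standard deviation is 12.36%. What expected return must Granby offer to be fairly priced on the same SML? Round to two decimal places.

13.98%

MRP = (19.12% − 6.39%) / (2.13 − 0.16) = 6.4619%
R_f = 6.39% − 0.16 × 6.4619% = 5.3561%
β_Granby = ρ·σ_i/σ_m = 0.702 × 23.50 / 12.36 = 1.3347
E(R_Granby) = R_f + β × MRP = 5.3561% + 1.3347 × 6.4619% = 13.98%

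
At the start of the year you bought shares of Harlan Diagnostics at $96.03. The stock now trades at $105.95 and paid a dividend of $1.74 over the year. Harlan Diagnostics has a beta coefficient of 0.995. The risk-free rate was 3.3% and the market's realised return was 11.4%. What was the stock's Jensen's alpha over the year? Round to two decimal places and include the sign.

Realised HPR = (P1 + D1 − P0) / P0 = (105.95 + 1.74 − 96.03) / 96.03 = 11.66 / 96.03 = 12.1420%
MRP = 11.4% − 3.3% = 8.10%
CAPM required = R_f + β·MRP = 3.3% + 0.995 × 8.1% = 11.3595%
α = realised − required = 12.1420% − 11.3595% = +0.78%

+0.78%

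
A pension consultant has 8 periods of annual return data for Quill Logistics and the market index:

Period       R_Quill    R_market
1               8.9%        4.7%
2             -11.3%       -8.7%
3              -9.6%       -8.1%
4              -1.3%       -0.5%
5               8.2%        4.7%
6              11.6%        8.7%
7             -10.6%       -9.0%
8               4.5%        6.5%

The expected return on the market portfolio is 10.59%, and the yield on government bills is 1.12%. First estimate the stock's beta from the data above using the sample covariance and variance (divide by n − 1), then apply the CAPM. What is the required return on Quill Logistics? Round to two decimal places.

13.02%

Mean R_i = (8.9 − 11.3 − 9.6 − 1.3 + 8.2 + 11.6 − 10.6 + 4.5) / 8 = 0.0500%
Mean R_m = (4.7 − 8.7 − 8.1 − 0.5 + 4.7 + 8.7 − 9.0 + 6.5) / 8 = -0.2125%
Σ(R_i − R̄_i)(R_m − R̄_m) = 482.7450  ⇒  Cov = 482.7450 / 7 = 68.9636
Σ(R_m − R̄_m)² = 384.3088  ⇒  Var(R_m) = 384.3088 / 7 = 54.9013
β = Cov / Var(R_m) = 68.9636 / 54.9013 = 1.2561
MRP = 10.59% − 1.12% = 9.47%
E(R) = R_f + β × MRP = 1.12% + 1.2561 × 9.47% = 13.02%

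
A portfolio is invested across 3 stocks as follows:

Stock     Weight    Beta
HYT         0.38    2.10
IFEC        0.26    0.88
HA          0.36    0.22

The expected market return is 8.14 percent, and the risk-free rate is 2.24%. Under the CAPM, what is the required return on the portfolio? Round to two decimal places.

8.77%

β_P = Σ w_i β_i = 0.38×2.10 + 0.26×0.88 + 0.36×0.22 = 1.1060
MRP = 8.14% − 2.24% = 5.90%
E(R_P) = R_f + β_P × MRP = 2.24% + 1.1060 × 5.90% = 8.77%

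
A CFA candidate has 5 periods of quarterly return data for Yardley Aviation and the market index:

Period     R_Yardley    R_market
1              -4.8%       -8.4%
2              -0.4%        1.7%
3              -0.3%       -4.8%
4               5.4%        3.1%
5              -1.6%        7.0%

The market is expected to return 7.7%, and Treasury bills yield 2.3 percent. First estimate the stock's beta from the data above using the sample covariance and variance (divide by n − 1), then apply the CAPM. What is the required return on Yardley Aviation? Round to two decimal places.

Mean R_i = (-4.8 − 0.4 − 0.3 + 5.4 − 1.6) / 5 = -0.3400%
Mean R_m = (-8.4 + 1.7 − 4.8 + 3.1 + 7.0) / 5 = -0.2800%
Σ(R_i − R̄_i)(R_m − R̄_m) = 46.1440  ⇒  Cov = 46.1440 / 4 = 11.5360
Σ(R_m − R̄_m)² = 154.7080  ⇒  Var(R_m) = 154.7080 / 4 = 38.6770
β = Cov / Var(R_m) = 11.5360 / 38.6770 = 0.2983
MRP = 7.7% − 2.3% = 5.40%
E(R) = R_f + β × MRP = 2.3% + 0.2983 × 5.4% = 3.91%

3.91%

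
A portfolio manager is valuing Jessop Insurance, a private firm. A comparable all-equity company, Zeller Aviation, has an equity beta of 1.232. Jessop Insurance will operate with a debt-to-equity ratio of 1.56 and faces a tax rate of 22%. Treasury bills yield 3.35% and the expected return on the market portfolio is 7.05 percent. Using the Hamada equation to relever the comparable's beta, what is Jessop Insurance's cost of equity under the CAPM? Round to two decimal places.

β_L = β_U × [1 + (1 − t)(D/E)] = 1.232 × [1 + (1 − 0.22) × 1.56]
    = 1.232 × [1 + 0.78 × 1.56] = 1.232 × 2.2168 = 2.7311
MRP = 7.05% − 3.35% = 3.70%
E(R) = R_f + β_L × MRP = 3.35% + 2.7311 × 3.70% = 13.46%

13.46%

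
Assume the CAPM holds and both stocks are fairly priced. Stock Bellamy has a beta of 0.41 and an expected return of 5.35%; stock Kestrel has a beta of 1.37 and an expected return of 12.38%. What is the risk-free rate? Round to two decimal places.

Both satisfy E(R) = R_f + β·MRP, so the slope of the SML is
MRP = (12.38% − 5.35%) / (1.37 − 0.41) = 7.03% / 0.96 = 7.3229%
R_f = E(R_Bellamy) − β_Bellamy·MRP = 5.35% − 0.41 × 7.3229% = 2.3476%

2.35%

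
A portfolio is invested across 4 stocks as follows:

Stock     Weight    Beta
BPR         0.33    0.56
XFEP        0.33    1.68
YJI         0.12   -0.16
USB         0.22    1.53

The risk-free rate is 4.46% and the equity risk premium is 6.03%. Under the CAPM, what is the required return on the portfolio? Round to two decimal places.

β_P = Σ w_i β_i = 0.33×0.56 + 0.33×1.68 + 0.12×-0.16 + 0.22×1.53 = 1.0566
E(R_P) = R_f + β_P × MRP = 4.46% + 1.0566 × 6.03% = 10.83%

10.83%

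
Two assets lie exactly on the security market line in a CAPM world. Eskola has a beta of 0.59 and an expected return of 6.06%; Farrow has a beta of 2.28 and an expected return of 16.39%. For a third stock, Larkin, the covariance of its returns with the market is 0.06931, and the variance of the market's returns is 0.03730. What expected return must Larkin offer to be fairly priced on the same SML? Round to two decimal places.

13.81%

MRP = (16.39% − 6.06%) / (2.28 − 0.59) = 6.1124%
R_f = 6.06% − 0.59 × 6.1124% = 2.4537%
β_Larkin = Cov / Var(R_m) = 0.06931 / 0.03730 = 1.8582
E(R_Larkin) = R_f + β × MRP = 2.4537% + 1.8582 × 6.1124% = 13.81%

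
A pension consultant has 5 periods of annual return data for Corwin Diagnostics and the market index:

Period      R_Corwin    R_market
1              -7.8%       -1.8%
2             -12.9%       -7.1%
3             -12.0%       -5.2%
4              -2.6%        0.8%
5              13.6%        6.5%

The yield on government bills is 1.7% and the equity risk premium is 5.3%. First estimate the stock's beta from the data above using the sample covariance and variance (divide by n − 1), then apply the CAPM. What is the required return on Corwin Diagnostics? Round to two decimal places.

12.12%

Mean R_i = (-7.8 − 12.9 − 12.0 − 2.6 + 13.6) / 5 = -4.3400%
Mean R_m = (-1.8 − 7.1 − 5.2 + 0.8 + 6.5) / 5 = -1.3600%
Σ(R_i − R̄_i)(R_m − R̄_m) = 224.8380  ⇒  Cov = 224.8380 / 4 = 56.2095
Σ(R_m − R̄_m)² = 114.3320  ⇒  Var(R_m) = 114.3320 / 4 = 28.5830
β = Cov / Var(R_m) = 56.2095 / 28.5830 = 1.9665
E(R) = R_f + β × MRP = 1.7% + 1.9665 × 5.3% = 12.12%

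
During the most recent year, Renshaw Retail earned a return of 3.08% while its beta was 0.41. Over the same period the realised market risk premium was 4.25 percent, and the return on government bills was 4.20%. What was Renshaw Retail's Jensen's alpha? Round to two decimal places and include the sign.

CAPM benchmark = R_f + β(R_m − R_f) = 4.20% + 0.41 × 4.25% = 5.9425%
α = actual − benchmark = 3.08% − 5.9425% = -2.86%

-2.86%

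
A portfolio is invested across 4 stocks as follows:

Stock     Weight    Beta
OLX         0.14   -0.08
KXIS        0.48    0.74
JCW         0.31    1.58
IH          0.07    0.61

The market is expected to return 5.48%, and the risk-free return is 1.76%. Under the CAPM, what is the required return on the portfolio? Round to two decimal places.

β_P = Σ w_i β_i = 0.14×-0.08 + 0.48×0.74 + 0.31×1.58 + 0.07×0.61 = 0.8765
MRP = 5.48% − 1.76% = 3.72%
E(R_P) = R_f + β_P × MRP = 1.76% + 0.8765 × 3.72% = 5.02%

5.02%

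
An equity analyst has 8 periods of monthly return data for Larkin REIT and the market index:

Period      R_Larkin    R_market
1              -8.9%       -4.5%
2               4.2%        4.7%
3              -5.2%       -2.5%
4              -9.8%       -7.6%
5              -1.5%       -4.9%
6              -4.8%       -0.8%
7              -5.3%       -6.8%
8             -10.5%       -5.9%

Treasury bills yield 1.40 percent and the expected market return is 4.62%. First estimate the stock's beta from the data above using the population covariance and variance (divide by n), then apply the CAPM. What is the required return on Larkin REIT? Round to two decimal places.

4.52%

Mean R_i = (-8.9 + 4.2 − 5.2 − 9.8 − 1.5 − 4.8 − 5.3 − 10.5) / 8 = -5.2250%
Mean R_m = (-4.5 + 4.7 − 2.5 − 7.6 − 4.9 − 0.8 − 6.8 − 5.9) / 8 = -3.5375%
Σ(R_i − R̄_i)(R_m − R̄_m) = 108.5825  ⇒  Cov = 108.5825 / 8 = 13.5728
Σ(R_m − R̄_m)² = 111.9388  ⇒  Var(R_m) = 111.9388 / 8 = 13.9924
β = Cov / Var(R_m) = 13.5728 / 13.9924 = 0.9700
MRP = 4.62% − 1.40% = 3.22%
E(R) = R_f + β × MRP = 1.40% + 0.9700 × 3.22% = 4.52%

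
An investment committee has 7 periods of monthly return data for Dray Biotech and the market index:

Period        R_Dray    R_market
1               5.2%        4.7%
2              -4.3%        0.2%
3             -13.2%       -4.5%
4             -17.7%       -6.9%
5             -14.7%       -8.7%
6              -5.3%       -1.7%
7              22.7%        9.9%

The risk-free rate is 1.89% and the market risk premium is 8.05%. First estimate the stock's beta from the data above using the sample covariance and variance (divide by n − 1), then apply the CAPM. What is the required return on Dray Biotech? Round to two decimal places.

18.62%

Mean R_i = (5.2 − 4.3 − 13.2 − 17.7 − 14.7 − 5.3 + 22.7) / 7 = -3.9000%
Mean R_m = (4.7 + 0.2 − 4.5 − 6.9 − 8.7 − 1.7 + 9.9) / 7 = -1.0000%
Σ(R_i − R̄_i)(R_m − R̄_m) = 539.4400  ⇒  Cov = 539.4400 / 6 = 89.9067
Σ(R_m − R̄_m)² = 259.5800  ⇒  Var(R_m) = 259.5800 / 6 = 43.2633
β = Cov / Var(R_m) = 89.9067 / 43.2633 = 2.0781
E(R) = R_f + β × MRP = 1.89% + 2.0781 × 8.05% = 18.62%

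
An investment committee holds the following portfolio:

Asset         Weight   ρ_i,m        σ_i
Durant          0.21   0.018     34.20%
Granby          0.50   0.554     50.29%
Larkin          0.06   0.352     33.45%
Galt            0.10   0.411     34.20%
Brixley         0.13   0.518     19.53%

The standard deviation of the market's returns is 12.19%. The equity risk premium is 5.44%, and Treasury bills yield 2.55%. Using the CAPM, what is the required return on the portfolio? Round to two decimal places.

β_Durant = 0.018 × 34.20% / 12.19% = 0.0505
β_Granby = 0.554 × 50.29% / 12.19% = 2.2855
β_Larkin = 0.352 × 33.45% / 12.19% = 0.9659
β_Galt = 0.411 × 34.20% / 12.19% = 1.1531
β_Brixley = 0.518 × 19.53% / 12.19% = 0.8299
β_P = Σ w_i β_i = 0.21×0.0505 + 0.50×2.2855 + 0.06×0.9659 + 0.10×1.1531 + 0.13×0.8299 = 1.4345
E(R_P) = R_f + β_P × MRP = 2.55% + 1.4345 × 5.44% = 10.35%

10.35%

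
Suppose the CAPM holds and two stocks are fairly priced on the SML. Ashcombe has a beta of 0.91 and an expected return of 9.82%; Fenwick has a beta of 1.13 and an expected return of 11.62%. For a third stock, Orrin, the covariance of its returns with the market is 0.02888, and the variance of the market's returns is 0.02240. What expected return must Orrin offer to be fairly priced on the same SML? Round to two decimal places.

MRP = (11.62% − 9.82%) / (1.13 − 0.91) = 8.1818%
R_f = 9.82% − 0.91 × 8.1818% = 2.3746%
β_Orrin = Cov / Var(R_m) = 0.02888 / 0.02240 = 1.2893
E(R_Orrin) = R_f + β × MRP = 2.3746% + 1.2893 × 8.1818% = 12.92%

12.92%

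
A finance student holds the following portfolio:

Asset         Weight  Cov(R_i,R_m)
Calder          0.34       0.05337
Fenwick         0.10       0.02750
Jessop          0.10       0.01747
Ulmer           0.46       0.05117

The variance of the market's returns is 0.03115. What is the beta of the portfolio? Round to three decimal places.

β_Calder = 0.05337 / 0.03115 = 1.7133
β_Fenwick = 0.02750 / 0.03115 = 0.8828
β_Jessop = 0.01747 / 0.03115 = 0.5608
β_Ulmer = 0.05117 / 0.03115 = 1.6427
β_P = Σ w_i β_i = 0.34×1.7133 + 0.10×0.8828 + 0.10×0.5608 + 0.46×1.6427 = 1.4825

1.483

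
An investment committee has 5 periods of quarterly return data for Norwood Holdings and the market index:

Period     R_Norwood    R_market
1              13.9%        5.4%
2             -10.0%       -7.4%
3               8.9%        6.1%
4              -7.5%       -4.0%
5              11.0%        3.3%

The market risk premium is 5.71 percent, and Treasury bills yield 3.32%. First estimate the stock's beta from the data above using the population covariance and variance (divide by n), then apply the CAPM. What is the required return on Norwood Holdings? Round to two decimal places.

13.45%

Mean R_i = (13.9 − 10.0 + 8.9 − 7.5 + 11.0) / 5 = 3.2600%
Mean R_m = (5.4 − 7.4 + 6.1 − 4.0 + 3.3) / 5 = 0.6800%
Σ(R_i − R̄_i)(R_m − R̄_m) = 258.5660  ⇒  Cov = 258.5660 / 5 = 51.7132
Σ(R_m − R̄_m)² = 145.7080  ⇒  Var(R_m) = 145.7080 / 5 = 29.1416
β = Cov / Var(R_m) = 51.7132 / 29.1416 = 1.7745
E(R) = R_f + β × MRP = 3.32% + 1.7745 × 5.71% = 13.45%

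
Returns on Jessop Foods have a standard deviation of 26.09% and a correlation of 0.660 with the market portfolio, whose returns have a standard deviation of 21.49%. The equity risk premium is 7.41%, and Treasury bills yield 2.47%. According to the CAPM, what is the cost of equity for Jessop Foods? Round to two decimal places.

8.41%

β = ρ × σ_i / σ_m = 0.660 × 26.09% / 21.49% = 0.8013
E(R) = 2.47% + 0.8013 × 7.41% = 8.41%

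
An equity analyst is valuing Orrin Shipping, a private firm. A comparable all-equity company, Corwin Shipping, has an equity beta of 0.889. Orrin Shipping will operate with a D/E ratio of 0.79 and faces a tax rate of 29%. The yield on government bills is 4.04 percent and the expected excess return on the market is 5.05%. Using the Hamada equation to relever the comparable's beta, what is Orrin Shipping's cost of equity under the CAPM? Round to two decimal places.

β_L = β_U × [1 + (1 − t)(D/E)] = 0.889 × [1 + (1 − 0.29) × 0.79]
    = 0.889 × [1 + 0.71 × 0.79] = 0.889 × 1.5609 = 1.3876
E(R) = R_f + β_L × MRP = 4.04% + 1.3876 × 5.05% = 11.05%

11.05%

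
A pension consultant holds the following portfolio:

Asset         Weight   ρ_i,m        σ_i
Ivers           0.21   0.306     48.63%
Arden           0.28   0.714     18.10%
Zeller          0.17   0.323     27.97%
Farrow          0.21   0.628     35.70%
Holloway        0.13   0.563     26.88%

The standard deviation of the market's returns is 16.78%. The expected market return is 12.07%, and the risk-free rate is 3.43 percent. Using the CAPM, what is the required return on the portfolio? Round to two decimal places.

β_Ivers = 0.306 × 48.63% / 16.78% = 0.8868
β_Arden = 0.714 × 18.10% / 16.78% = 0.7702
β_Zeller = 0.323 × 27.97% / 16.78% = 0.5384
β_Farrow = 0.628 × 35.70% / 16.78% = 1.3361
β_Holloway = 0.563 × 26.88% / 16.78% = 0.9019
β_P = Σ w_i β_i = 0.21×0.8868 + 0.28×0.7702 + 0.17×0.5384 + 0.21×1.3361 + 0.13×0.9019 = 0.8912
MRP = 12.07% − 3.43% = 8.64%
E(R_P) = R_f + β_P × MRP = 3.43% + 0.8912 × 8.64% = 11.13%

11.13%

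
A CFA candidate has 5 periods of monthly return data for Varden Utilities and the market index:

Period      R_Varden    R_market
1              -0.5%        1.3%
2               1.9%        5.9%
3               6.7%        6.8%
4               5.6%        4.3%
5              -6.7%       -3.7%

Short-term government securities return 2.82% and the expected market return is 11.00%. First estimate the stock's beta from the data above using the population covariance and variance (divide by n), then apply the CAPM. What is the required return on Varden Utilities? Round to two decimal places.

Mean R_i = (-0.5 + 1.9 + 6.7 + 5.6 − 6.7) / 5 = 1.4000%
Mean R_m = (1.3 + 5.9 + 6.8 + 4.3 − 3.7) / 5 = 2.9200%
Σ(R_i − R̄_i)(R_m − R̄_m) = 84.5500  ⇒  Cov = 84.5500 / 5 = 16.9100
Σ(R_m − R̄_m)² = 72.2880  ⇒  Var(R_m) = 72.2880 / 5 = 14.4576
β = Cov / Var(R_m) = 16.9100 / 14.4576 = 1.1696
MRP = 11.00% − 2.82% = 8.18%
E(R) = R_f + β × MRP = 2.82% + 1.1696 × 8.18% = 12.39%

12.39%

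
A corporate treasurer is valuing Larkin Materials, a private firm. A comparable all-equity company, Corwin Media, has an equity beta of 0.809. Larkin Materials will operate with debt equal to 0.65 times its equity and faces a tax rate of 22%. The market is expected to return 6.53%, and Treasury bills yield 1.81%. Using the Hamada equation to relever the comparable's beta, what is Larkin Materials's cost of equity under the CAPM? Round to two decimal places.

β_L = β_U × [1 + (1 − t)(D/E)] = 0.809 × [1 + (1 − 0.22) × 0.65]
    = 0.809 × [1 + 0.78 × 0.65] = 0.809 × 1.5070 = 1.2192
MRP = 6.53% − 1.81% = 4.72%
E(R) = R_f + β_L × MRP = 1.81% + 1.2192 × 4.72% = 7.56%

7.56%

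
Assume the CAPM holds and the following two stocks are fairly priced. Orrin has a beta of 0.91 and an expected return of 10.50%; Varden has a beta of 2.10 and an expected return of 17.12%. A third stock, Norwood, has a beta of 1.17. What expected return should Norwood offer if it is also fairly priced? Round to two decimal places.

11.95%

MRP (SML slope) = (17.12% − 10.50%) / (2.10 − 0.91) = 6.62% / 1.19 = 5.5630%
R_f (intercept) = 10.50% − 0.91 × 5.5630% = 5.4377%
E(R_Norwood) = R_f + β × MRP = 5.4377% + 1.17 × 5.5630% = 11.95%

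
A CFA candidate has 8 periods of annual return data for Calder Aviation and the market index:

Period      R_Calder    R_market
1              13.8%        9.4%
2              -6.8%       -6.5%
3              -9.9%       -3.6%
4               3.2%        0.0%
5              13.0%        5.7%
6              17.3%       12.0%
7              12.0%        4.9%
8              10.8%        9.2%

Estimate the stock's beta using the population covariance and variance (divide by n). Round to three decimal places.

Mean R_i = (13.8 − 6.8 − 9.9 + 3.2 + 13.0 + 17.3 + 12.0 + 10.8) / 8 = 6.6750%
Mean R_m = (9.4 − 6.5 − 3.6 + 0.0 + 5.7 + 12.0 + 4.9 + 9.2) / 8 = 3.8875%
Σ(R_i − R̄_i)(R_m − R̄_m) = 441.8275  ⇒  Cov = 441.8275 / 8 = 55.2284
Σ(R_m − R̄_m)² = 307.8088  ⇒  Var(R_m) = 307.8088 / 8 = 38.4761
β = Cov / Var(R_m) = 55.2284 / 38.4761 = 1.4354

1.435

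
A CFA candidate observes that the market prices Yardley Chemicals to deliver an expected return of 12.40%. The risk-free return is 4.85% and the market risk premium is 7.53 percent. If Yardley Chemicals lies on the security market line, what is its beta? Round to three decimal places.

1.003

β = (E(R) − R_f) / MRP = (12.40% − 4.85%) / 7.53% = 7.55% / 7.53% = 1.003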